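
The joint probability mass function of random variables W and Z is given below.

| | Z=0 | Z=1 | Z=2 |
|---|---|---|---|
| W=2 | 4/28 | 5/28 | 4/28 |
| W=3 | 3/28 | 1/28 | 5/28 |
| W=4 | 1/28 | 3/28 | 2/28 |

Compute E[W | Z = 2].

31/11

P(Z = 2) = 11/28.
Σ W·P over the event = 2·(4/28) + 3·(5/28) + 4·(2/28) = 31/28.
E[W | Z = 2] = (31/28) / (11/28) = 31/11.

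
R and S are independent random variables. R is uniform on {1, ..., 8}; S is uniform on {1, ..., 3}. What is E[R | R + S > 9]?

Outcomes with R + S > 9: (7,3), (8,2), (8,3), each with probability 1/24.
E[R | R + S > 9] = (7 + 8 + 8) / 3 = 23/3.

23/3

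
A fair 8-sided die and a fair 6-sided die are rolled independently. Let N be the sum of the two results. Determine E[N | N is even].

8

P(N is even) = 1/2.
Σ over the event: 2·1/48 + 4·1/16 + 6·5/48 + 8·1/8 + 10·5/48 + 12·1/16 + 14·1/48 = 4.
E[N | N is even] = (4) / (1/2) = 8.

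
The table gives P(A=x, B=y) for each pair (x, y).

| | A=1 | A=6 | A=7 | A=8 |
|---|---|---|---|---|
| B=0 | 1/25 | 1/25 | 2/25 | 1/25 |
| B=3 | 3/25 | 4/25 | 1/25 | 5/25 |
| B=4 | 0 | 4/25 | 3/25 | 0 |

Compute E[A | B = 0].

29/5

P(B = 0) = 1/5.
Σ A·P over the event = 1·(1/25) + 6·(1/25) + 7·(2/25) + 8·(1/25) = 29/25.
E[A | B = 0] = (29/25) / (1/5) = 29/5.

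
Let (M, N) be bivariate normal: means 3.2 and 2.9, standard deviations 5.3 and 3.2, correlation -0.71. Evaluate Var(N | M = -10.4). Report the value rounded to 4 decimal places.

5.0780

The conditional variance in a bivariate normal is σ_N²(1 − ρ²), independent of x.
Var(N | M=-10.4) = (3.2)²·(1 − (-0.71)²) = 10.24·0.4959 = 5.0780.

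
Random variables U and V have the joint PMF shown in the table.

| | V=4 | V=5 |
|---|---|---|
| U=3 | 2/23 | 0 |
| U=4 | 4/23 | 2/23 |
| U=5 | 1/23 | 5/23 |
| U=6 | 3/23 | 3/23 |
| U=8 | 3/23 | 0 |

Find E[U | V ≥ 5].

P(V ≥ 5) = 10/23.
Σ U·P over the event = 4·(2/23) + 5·(5/23) + 6·(3/23) = 51/23.
E[U | V ≥ 5] = (51/23) / (10/23) = 51/10.

51/10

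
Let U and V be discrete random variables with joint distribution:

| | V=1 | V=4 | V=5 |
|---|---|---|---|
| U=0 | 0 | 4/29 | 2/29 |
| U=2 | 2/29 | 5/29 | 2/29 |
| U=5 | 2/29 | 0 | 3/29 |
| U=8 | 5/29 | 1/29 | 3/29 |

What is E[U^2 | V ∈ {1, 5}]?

653/19

P(V ∈ {1, 5}) = 19/29.
Σ U^2·P over the event = 0·(2/29) + 4·(2/29) + 4·(2/29) + 25·(2/29) + 25·(3/29) + 64·(5/29) + 64·(3/29) = 653/29.
E[U^2 | V ∈ {1, 5}] = (653/29) / (19/29) = 653/19.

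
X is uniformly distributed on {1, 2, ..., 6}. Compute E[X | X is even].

Given X is even, X is equally likely to be any of {2, 4, 6}.
E[X | X is even] = (2 + 4 + 6) / 3 = 4.

4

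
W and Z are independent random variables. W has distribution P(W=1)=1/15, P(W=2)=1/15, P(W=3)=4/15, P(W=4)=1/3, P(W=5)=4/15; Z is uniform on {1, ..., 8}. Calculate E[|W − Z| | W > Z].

83/40

P(W > Z) = 1/3.
Summing |W−Z|·P(x,y) over outcomes with W > Z gives 83/120.
E[|W − Z| | W > Z] = (83/120) / (1/3) = 83/40.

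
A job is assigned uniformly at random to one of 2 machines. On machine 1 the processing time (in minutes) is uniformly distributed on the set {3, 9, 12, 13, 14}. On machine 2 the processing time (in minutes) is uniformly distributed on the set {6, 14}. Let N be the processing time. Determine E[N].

E[N | machine 1] = (3+9+12+13+14)/5 = 51/5.
E[N | machine 2] = (6+14)/2 = 10.
E[N] = (1/2)·(51/5) + (1/2)·(10) = 101/10.

101/10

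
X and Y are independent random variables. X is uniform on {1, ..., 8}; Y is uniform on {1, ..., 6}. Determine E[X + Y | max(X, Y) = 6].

102/11

P(max(X, Y) = 6) = 11/48.
Summing (X+Y)·P(x,y) over outcomes with max(X, Y) = 6 gives 17/8.
E[X + Y | max(X, Y) = 6] = (17/8) / (11/48) = 102/11.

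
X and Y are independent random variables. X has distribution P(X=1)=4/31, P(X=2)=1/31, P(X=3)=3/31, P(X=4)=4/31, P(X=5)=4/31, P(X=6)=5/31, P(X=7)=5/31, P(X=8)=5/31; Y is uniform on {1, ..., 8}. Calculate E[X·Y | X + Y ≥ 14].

107/2

P(X + Y ≥ 14) = 15/124.
Summing XY·P(x,y) over outcomes with X + Y ≥ 14 gives 1605/248.
E[X·Y | X + Y ≥ 14] = (1605/248) / (15/124) = 107/2.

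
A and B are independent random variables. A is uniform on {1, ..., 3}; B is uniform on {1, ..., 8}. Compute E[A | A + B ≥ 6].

P(A + B ≥ 6) = 5/8.
Summing A·P(x,y) over outcomes with A + B ≥ 6 gives 4/3.
E[A | A + B ≥ 6] = (4/3) / (5/8) = 32/15.

32/15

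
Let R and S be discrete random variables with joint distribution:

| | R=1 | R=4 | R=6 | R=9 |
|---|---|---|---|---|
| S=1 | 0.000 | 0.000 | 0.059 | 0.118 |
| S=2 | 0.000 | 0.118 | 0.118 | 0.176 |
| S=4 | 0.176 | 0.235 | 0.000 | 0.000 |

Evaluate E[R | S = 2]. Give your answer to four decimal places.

6.7087

P(S = 2) = 0.412.
Σ R·P over the event = 4·(0.118) + 6·(0.118) + 9·(0.176) = 2.764.
E[R | S = 2] = (2.764) / (0.412) = 6.7087.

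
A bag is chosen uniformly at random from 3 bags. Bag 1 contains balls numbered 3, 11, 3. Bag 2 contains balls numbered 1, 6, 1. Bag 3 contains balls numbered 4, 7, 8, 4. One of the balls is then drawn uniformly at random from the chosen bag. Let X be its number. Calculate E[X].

169/36

E[X | bag 1] = (3+11+3)/3 = 17/3.
E[X | bag 2] = (1+6+1)/3 = 8/3.
E[X | bag 3] = (4+7+8+4)/4 = 23/4.
By the law of total expectation,
E[X] = (1/3)·(17/3) + (1/3)·(8/3) + (1/3)·(23/4) = 169/36.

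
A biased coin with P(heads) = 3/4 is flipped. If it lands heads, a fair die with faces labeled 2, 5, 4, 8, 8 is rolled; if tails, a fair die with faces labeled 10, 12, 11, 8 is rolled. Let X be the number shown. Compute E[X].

E[X | heads] = (2+5+4+8+8)/5 = 27/5.
E[X | tails] = (10+12+11+8)/4 = 41/4.
E[X] = (3/4)·(27/5) + (1/4)·(41/4) = 529/80.

529/80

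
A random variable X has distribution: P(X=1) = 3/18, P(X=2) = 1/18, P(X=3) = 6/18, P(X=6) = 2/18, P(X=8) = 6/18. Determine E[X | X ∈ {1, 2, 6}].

P(X ∈ {1, 2, 6}) = 1/3.
Σ over the event: 1·1/6 + 2·1/18 + 6·1/9 = 17/18.
E[X | X ∈ {1, 2, 6}] = (17/18) / (1/3) = 17/6.

17/6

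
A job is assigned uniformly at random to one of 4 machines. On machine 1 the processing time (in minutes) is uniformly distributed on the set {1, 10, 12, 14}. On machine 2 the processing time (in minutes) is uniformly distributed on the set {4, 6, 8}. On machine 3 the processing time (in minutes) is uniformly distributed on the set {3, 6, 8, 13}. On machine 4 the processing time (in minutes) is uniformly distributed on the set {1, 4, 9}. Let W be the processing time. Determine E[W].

E[W | machine 1] = (1+10+12+14)/4 = 37/4.
E[W | machine 2] = (4+6+8)/3 = 6.
E[W | machine 3] = (3+6+8+13)/4 = 15/2.
E[W | machine 4] = (1+4+9)/3 = 14/3.
By the law of total expectation,
E[W] = (1/4)·(37/4) + (1/4)·(6) + (1/4)·(15/2) + (1/4)·(14/3) = 329/48.

329/48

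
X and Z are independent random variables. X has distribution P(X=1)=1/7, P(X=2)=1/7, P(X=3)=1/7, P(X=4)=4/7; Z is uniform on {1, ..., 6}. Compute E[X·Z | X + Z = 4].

P(X + Z = 4) = 1/14.
Summing XZ·P(x,y) over outcomes with X + Z = 4 gives 5/21.
E[X·Z | X + Z = 4] = (5/21) / (1/14) = 10/3.

10/3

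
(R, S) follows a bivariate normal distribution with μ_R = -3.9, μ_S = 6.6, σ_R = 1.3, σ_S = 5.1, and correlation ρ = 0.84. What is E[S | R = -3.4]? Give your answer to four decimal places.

For a bivariate normal, E[S | R=x] = μ_S + ρ·(σ_S/σ_R)·(x − μ_R).
E[S | R=-3.4] = 6.6 + (0.84)·(5.1/1.3)·(-3.4 − (-3.9)) = 6.6 + (3.2954)·(0.5) = 8.2477.

8.2477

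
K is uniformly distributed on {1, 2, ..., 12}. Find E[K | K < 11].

Given K < 11, K is equally likely to be any of {1, 2, 3, 4, 5, 6, 7, 8, 9, 10}.
E[K | K < 11] = (1 + 2 + 3 + 4 + 5 + 6 + 7 + 8 + 9 + 10) / 10 = 11/2.

11/2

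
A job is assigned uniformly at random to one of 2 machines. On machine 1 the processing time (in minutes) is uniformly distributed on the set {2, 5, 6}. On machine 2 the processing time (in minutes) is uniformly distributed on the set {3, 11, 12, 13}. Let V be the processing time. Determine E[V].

E[V | machine 1] = (2+5+6)/3 = 13/3.
E[V | machine 2] = (3+11+12+13)/4 = 39/4.
E[V] = (1/2)·(13/3) + (1/2)·(39/4) = 169/24.

169/24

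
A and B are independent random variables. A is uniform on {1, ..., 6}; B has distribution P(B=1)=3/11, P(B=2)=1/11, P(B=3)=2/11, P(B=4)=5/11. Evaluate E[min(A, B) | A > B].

P(A > B) = 35/66.
Summing min(A,B)·P(x,y) over outcomes with A > B gives 27/22.
E[min(A, B) | A > B] = (27/22) / (35/66) = 81/35.

81/35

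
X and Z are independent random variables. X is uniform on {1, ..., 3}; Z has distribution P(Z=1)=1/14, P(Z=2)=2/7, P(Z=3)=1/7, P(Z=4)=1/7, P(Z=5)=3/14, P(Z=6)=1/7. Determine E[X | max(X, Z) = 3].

P(max(X, Z) = 3) = 11/42.
Summing X·P(x,y) over outcomes with max(X, Z) = 3 gives 9/14.
E[X | max(X, Z) = 3] = (9/14) / (11/42) = 27/11.

27/11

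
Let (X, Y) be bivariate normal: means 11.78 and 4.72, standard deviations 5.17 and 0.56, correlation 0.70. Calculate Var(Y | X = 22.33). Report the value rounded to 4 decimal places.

0.1599

For a bivariate normal, Var(Y | X=x) = σ_Y²(1 − ρ²).
Var(Y | X=22.33) = (0.56)²·(1 − (0.70)²) = 0.3136·0.51 = 0.1599.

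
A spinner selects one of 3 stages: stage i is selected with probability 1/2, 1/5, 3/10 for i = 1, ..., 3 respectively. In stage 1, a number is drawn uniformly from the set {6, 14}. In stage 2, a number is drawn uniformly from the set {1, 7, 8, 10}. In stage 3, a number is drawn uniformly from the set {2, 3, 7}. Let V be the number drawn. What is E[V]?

E[V | stage 1] = (6+14)/2 = 10.
E[V | stage 2] = (1+7+8+10)/4 = 13/2.
E[V | stage 3] = (2+3+7)/3 = 4.
E[V] = (1/2)·(10) + (1/5)·(13/2) + (3/10)·(4) = 15/2.

15/2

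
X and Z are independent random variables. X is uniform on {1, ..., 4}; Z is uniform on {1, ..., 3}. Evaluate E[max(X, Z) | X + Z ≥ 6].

11/3

Outcomes with X + Z ≥ 6: (3,3), (4,2), (4,3), each with probability 1/12.
E[max(X, Z) | X + Z ≥ 6] = (3 + 4 + 4) / 3 = 11/3.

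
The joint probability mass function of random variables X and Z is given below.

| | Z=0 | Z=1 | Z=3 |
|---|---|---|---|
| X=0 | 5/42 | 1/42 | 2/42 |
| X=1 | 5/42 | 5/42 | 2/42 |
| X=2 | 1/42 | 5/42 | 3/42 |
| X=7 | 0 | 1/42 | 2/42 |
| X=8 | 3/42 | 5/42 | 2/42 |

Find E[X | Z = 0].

P(Z = 0) = 1/3.
Σ X·P over the event = 0·(5/42) + 1·(5/42) + 2·(1/42) + 8·(3/42) = 31/42.
E[X | Z = 0] = (31/42) / (1/3) = 31/14.

31/14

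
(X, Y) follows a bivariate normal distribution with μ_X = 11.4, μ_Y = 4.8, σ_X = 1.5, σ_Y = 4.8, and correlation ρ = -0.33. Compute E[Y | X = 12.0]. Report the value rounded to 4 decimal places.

For a bivariate normal, E[Y | X=x] = μ_Y + ρ·(σ_Y/σ_X)·(x − μ_X).
E[Y | X=12.0] = 4.8 + (-0.33)·(4.8/1.5)·(12.0 − (11.4)) = 4.8 + (-1.056)·(0.6) = 4.1664.

4.1664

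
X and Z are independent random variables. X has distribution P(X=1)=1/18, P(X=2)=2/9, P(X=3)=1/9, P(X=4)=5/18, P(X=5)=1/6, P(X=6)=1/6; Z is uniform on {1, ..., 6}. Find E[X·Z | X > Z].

P(X > Z) = 25/54.
Summing XZ·P(x,y) over outcomes with X > Z gives 283/54.
E[X·Z | X > Z] = (283/54) / (25/54) = 283/25.

283/25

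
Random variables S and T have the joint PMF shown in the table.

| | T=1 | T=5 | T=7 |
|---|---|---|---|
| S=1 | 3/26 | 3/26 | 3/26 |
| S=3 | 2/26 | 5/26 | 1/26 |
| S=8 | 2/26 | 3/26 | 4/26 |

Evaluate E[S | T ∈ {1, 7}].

21/5

P(T ∈ {1, 7}) = 15/26.
Σ S·P over the event = 1·(3/26) + 1·(3/26) + 3·(2/26) + 3·(1/26) + 8·(2/26) + 8·(4/26) = 63/26.
E[S | T ∈ {1, 7}] = (63/26) / (15/26) = 21/5.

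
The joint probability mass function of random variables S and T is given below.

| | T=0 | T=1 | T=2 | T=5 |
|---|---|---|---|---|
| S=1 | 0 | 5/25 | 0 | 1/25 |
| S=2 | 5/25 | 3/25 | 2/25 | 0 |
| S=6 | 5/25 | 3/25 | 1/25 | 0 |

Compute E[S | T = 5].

1

P(T = 5) = 1/25.
Σ S·P over the event = 1·(1/25) = 1/25.
E[S | T = 5] = (1/25) / (1/25) = 1.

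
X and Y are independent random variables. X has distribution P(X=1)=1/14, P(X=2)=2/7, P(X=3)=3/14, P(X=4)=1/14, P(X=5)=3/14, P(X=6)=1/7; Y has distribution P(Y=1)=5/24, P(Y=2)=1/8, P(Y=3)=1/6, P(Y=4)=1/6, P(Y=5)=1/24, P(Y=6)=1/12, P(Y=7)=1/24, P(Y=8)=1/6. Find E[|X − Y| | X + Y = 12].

2

P(X + Y = 12) = 11/336.
Summing |X−Y|·P(x,y) over outcomes with X + Y = 12 gives 11/168.
E[|X − Y| | X + Y = 12] = (11/168) / (11/336) = 2.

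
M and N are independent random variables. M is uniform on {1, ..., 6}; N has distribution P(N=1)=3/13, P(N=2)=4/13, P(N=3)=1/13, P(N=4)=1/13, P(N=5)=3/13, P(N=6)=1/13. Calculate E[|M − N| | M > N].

P(M > N) = 1/2.
Summing |M−N|·P(x,y) over outcomes with M > N gives 97/78.
E[|M − N| | M > N] = (97/78) / (1/2) = 97/39.

97/39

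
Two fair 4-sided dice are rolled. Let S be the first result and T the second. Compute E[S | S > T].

Outcomes with S > T: (2,1), (3,1), (3,2), (4,1), (4,2), (4,3), each with probability 1/16.
E[S | S > T] = (2 + 3 + 3 + 4 + 4 + 4) / 6 = 10/3.

10/3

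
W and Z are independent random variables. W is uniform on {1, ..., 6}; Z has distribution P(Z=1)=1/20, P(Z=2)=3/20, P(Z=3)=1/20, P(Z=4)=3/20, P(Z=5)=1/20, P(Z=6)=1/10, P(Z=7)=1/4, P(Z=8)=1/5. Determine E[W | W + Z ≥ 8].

321/82

P(W + Z ≥ 8) = 41/60.
Summing W·P(x,y) over outcomes with W + Z ≥ 8 gives 107/40.
E[W | W + Z ≥ 8] = (107/40) / (41/60) = 321/82.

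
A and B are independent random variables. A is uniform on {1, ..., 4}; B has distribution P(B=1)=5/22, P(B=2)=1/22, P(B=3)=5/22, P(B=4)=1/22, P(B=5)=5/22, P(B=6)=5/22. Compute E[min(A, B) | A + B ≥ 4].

P(A + B ≥ 4) = 7/8.
Summing min(A,B)·P(x,y) over outcomes with A + B ≥ 4 gives 171/88.
E[min(A, B) | A + B ≥ 4] = (171/88) / (7/8) = 171/77.

171/77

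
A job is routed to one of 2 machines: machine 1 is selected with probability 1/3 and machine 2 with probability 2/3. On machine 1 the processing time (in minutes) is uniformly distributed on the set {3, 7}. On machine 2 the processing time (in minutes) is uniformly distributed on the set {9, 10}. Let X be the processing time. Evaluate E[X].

E[X | machine 1] = (3+7)/2 = 5.
E[X | machine 2] = (9+10)/2 = 19/2.
By the law of total expectation,
E[X] = (1/3)·(5) + (2/3)·(19/2) = 8.

8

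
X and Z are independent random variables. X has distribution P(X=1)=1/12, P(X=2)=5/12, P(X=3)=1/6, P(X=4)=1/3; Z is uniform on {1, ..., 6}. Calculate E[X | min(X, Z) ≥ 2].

32/11

P(min(X, Z) ≥ 2) = 55/72.
Summing X·P(x,y) over outcomes with min(X, Z) ≥ 2 gives 20/9.
E[X | min(X, Z) ≥ 2] = (20/9) / (55/72) = 32/11.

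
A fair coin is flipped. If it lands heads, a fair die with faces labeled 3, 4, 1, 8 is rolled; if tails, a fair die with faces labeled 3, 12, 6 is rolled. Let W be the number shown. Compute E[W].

11/2

E[W | heads] = (3+4+1+8)/4 = 4.
E[W | tails] = (3+12+6)/3 = 7.
By the law of total expectation,
E[W] = (1/2)·(4) + (1/2)·(7) = 11/2.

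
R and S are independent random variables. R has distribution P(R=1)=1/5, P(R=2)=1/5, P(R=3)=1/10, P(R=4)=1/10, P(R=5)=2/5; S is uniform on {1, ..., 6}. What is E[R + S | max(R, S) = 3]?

P(max(R, S) = 3) = 7/60.
Summing (R+S)·P(x,y) over outcomes with max(R, S) = 3 gives 11/20.
E[R + S | max(R, S) = 3] = (11/20) / (7/60) = 33/7.

33/7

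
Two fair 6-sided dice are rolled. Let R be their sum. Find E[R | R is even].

P(R is even) = 1/2.
Σ over the event: 2·1/36 + 4·1/12 + 6·5/36 + 8·5/36 + 10·1/12 + 12·1/36 = 7/2.
E[R | R is even] = (7/2) / (1/2) = 7.

7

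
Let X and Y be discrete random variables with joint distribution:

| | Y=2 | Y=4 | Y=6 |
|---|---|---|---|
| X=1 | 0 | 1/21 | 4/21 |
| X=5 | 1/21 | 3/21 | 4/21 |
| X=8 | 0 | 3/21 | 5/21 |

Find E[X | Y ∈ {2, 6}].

P(Y ∈ {2, 6}) = 2/3.
Σ X·P over the event = 1·(4/21) + 5·(1/21) + 5·(4/21) + 8·(5/21) = 23/7.
E[X | Y ∈ {2, 6}] = (23/7) / (2/3) = 69/14.

69/14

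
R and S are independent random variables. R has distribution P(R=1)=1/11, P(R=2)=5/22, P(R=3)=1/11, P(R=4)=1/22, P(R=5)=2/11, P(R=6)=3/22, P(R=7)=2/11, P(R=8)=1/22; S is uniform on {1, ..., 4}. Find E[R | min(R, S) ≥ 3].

P(min(R, S) ≥ 3) = 15/44.
Summing R·P(x,y) over outcomes with min(R, S) ≥ 3 gives 21/11.
E[R | min(R, S) ≥ 3] = (21/11) / (15/44) = 28/5.

28/5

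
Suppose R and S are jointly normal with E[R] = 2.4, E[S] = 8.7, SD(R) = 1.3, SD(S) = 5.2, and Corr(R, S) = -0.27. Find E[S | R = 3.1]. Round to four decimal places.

7.9440

E[S | R=x] = μ_S + ρ(σ_S/σ_R)(x − μ_R) for jointly normal variables.
E[S | R=3.1] = 8.7 + (-0.27)·(5.2/1.3)·(3.1 − (2.4)) = 8.7 + (-1.08)·(0.7) = 7.9440.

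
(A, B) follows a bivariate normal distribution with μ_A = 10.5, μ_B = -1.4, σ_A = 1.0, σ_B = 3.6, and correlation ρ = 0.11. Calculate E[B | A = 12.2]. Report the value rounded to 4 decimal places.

-0.7268

For a bivariate normal, E[B | A=x] = μ_B + ρ·(σ_B/σ_A)·(x − μ_A).
E[B | A=12.2] = -1.4 + (0.11)·(3.6/1.0)·(12.2 − (10.5)) = -1.4 + (0.396)·(1.7) = -0.7268.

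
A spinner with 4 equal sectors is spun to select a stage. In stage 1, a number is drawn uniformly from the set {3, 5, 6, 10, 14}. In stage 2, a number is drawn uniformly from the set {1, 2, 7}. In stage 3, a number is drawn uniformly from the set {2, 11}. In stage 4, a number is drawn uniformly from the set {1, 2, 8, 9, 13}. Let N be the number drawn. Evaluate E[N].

E[N | stage 1] = (3+5+6+10+14)/5 = 38/5.
E[N | stage 2] = (1+2+7)/3 = 10/3.
E[N | stage 3] = (2+11)/2 = 13/2.
E[N | stage 4] = (1+2+8+9+13)/5 = 33/5.
By the law of total expectation,
E[N] = (1/4)·(38/5) + (1/4)·(10/3) + (1/4)·(13/2) + (1/4)·(33/5) = 721/120.

721/120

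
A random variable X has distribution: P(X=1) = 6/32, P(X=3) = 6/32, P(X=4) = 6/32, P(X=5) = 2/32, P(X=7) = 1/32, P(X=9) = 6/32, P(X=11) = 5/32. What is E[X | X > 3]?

P(X > 3) = 5/8.
Σ over the event: 4·3/16 + 5·1/16 + 7·1/32 + 9·3/16 + 11·5/32 = 75/16.
E[X | X > 3] = (75/16) / (5/8) = 15/2.

15/2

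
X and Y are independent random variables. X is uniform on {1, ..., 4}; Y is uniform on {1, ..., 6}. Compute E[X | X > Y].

P(X > Y) = 1/4.
Summing X·P(x,y) over outcomes with X > Y gives 5/6.
E[X | X > Y] = (5/6) / (1/4) = 10/3.

10/3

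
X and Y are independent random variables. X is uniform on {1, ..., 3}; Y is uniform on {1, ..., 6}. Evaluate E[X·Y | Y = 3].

6

Outcomes with Y = 3: (1,3), (2,3), (3,3), each with probability 1/18.
E[X·Y | Y = 3] = (3 + 6 + 9) / 3 = 6.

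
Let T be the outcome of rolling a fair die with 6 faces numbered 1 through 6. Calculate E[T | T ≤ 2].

3/2

Given T ≤ 2, T is equally likely to be any of {1, 2}.
E[T | T ≤ 2] = (1 + 2) / 2 = 3/2.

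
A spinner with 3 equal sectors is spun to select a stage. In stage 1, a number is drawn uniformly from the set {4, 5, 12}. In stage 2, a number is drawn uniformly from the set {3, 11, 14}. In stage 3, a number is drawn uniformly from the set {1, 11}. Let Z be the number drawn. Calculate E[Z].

67/9

E[Z | stage 1] = (4+5+12)/3 = 7.
E[Z | stage 2] = (3+11+14)/3 = 28/3.
E[Z | stage 3] = (1+11)/2 = 6.
E[Z] = (1/3)·(7) + (1/3)·(28/3) + (1/3)·(6) = 67/9.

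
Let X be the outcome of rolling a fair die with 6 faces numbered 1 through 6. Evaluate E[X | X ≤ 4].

5/2

Given X ≤ 4, X is equally likely to be any of {1, 2, 3, 4}.
E[X | X ≤ 4] = (1 + 2 + 3 + 4) / 4 = 5/2.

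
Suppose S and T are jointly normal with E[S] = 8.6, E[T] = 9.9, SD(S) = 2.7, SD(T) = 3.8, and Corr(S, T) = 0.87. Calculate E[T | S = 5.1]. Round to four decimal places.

5.6144

E[T | S=x] = μ_T + ρ(σ_T/σ_S)(x − μ_S) for jointly normal variables.
E[T | S=5.1] = 9.9 + (0.87)·(3.8/2.7)·(5.1 − (8.6)) = 9.9 + (1.224444)·(-3.5) = 5.6144.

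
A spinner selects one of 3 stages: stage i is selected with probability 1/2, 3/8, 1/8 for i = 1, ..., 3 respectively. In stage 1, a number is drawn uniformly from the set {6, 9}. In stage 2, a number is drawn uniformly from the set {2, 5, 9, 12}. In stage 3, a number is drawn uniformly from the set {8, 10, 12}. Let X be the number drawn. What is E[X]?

E[X | stage 1] = (6+9)/2 = 15/2.
E[X | stage 2] = (2+5+9+12)/4 = 7.
E[X | stage 3] = (8+10+12)/3 = 10.
By the law of total expectation,
E[X] = (1/2)·(15/2) + (3/8)·(7) + (1/8)·(10) = 61/8.

61/8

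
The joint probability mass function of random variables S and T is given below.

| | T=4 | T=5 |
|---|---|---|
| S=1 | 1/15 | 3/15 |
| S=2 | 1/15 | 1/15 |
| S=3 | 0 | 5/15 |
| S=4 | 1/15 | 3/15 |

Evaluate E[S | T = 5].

8/3

P(T = 5) = 4/5.
Σ S·P over the event = 1·(3/15) + 2·(1/15) + 3·(5/15) + 4·(3/15) = 32/15.
E[S | T = 5] = (32/15) / (4/5) = 8/3.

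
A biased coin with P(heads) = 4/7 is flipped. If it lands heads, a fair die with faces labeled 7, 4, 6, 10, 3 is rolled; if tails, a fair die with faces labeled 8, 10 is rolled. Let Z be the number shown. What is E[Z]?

E[Z | heads] = (7+4+6+10+3)/5 = 6.
E[Z | tails] = (8+10)/2 = 9.
By the law of total expectation,
E[Z] = (4/7)·(6) + (3/7)·(9) = 51/7.

51/7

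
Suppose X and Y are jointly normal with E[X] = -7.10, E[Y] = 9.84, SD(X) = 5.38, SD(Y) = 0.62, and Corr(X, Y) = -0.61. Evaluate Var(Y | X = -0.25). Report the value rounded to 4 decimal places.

The conditional variance in a bivariate normal is σ_Y²(1 − ρ²), independent of x.
Var(Y | X=-0.25) = (0.62)²·(1 − (-0.61)²) = 0.3844·0.6279 = 0.2414.

0.2414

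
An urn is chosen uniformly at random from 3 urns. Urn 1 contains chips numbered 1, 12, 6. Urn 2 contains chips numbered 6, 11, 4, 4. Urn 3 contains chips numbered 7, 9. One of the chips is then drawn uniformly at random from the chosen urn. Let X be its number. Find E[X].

247/36

E[X | urn 1] = (1+12+6)/3 = 19/3.
E[X | urn 2] = (6+11+4+4)/4 = 25/4.
E[X | urn 3] = (7+9)/2 = 8.
E[X] = (1/3)·(19/3) + (1/3)·(25/4) + (1/3)·(8) = 247/36.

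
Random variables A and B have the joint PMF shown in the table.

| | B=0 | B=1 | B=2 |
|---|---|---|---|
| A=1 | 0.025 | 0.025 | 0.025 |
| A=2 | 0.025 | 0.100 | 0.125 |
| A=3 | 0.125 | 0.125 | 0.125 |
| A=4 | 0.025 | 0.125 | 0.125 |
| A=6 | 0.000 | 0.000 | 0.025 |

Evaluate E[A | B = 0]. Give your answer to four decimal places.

2.7500

P(B = 0) = 0.200.
Σ A·P over the event = 1·(0.025) + 2·(0.025) + 3·(0.125) + 4·(0.025) = 0.550.
E[A | B = 0] = (0.550) / (0.200) = 2.7500.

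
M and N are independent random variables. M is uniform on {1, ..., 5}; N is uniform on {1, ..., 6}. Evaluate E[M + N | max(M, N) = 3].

Outcomes with max(M, N) = 3: (1,3), (2,3), (3,1), (3,2), (3,3), each with probability 1/30.
E[M + N | max(M, N) = 3] = (4 + 5 + 4 + 5 + 6) / 5 = 24/5.

24/5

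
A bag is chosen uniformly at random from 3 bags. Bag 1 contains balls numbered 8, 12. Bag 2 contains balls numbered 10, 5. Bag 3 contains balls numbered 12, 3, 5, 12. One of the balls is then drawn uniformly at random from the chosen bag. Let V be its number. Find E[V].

17/2

E[V | bag 1] = (8+12)/2 = 10.
E[V | bag 2] = (10+5)/2 = 15/2.
E[V | bag 3] = (12+3+5+12)/4 = 8.
By the law of total expectation,
E[V] = (1/3)·(10) + (1/3)·(15/2) + (1/3)·(8) = 17/2.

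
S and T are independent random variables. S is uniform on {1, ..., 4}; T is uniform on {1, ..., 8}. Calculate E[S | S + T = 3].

3/2

P(S + T = 3) = 1/16.
Summing S·P(x,y) over outcomes with S + T = 3 gives 3/32.
E[S | S + T = 3] = (3/32) / (1/16) = 3/2.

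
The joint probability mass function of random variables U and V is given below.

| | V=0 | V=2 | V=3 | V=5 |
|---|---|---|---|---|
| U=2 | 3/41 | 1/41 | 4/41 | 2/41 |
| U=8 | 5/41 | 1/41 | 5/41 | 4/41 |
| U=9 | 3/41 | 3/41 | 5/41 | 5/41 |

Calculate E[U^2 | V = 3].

741/14

P(V = 3) = 14/41.
Σ U^2·P over the event = 4·(4/41) + 64·(5/41) + 81·(5/41) = 741/41.
E[U^2 | V = 3] = (741/41) / (14/41) = 741/14.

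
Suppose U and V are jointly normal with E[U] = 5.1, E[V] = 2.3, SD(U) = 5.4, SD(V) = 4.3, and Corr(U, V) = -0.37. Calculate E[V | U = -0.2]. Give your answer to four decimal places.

3.8615

E[V | U=x] = μ_V + ρ(σ_V/σ_U)(x − μ_U) for jointly normal variables.
E[V | U=-0.2] = 2.3 + (-0.37)·(4.3/5.4)·(-0.2 − (5.1)) = 2.3 + (-0.29463)·(-5.3) = 3.8615.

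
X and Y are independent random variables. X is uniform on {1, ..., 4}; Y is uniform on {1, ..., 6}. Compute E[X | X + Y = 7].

5/2

Outcomes with X + Y = 7: (1,6), (2,5), (3,4), (4,3), each with probability 1/24.
E[X | X + Y = 7] = (1 + 2 + 3 + 4) / 4 = 5/2.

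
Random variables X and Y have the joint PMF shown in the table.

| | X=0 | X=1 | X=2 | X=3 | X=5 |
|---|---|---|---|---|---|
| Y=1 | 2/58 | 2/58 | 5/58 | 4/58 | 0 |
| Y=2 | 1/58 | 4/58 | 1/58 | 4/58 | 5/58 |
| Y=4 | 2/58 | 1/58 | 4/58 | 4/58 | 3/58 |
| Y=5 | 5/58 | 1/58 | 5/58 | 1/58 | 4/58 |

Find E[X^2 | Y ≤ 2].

227/28

P(Y ≤ 2) = 14/29.
Summing X^2·P(X=x,Y=y) over the conditioning event gives 227/58.
E[X^2 | Y ≤ 2] = (227/58) / (14/29) = 227/28.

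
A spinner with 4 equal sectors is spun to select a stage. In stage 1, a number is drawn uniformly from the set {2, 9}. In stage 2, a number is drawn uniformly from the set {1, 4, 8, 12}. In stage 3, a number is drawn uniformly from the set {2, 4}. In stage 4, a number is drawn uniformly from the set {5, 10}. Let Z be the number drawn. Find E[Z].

89/16

E[Z | stage 1] = (2+9)/2 = 11/2.
E[Z | stage 2] = (1+4+8+12)/4 = 25/4.
E[Z | stage 3] = (2+4)/2 = 3.
E[Z | stage 4] = (5+10)/2 = 15/2.
By the law of total expectation,
E[Z] = (1/4)·(11/2) + (1/4)·(25/4) + (1/4)·(3) + (1/4)·(15/2) = 89/16.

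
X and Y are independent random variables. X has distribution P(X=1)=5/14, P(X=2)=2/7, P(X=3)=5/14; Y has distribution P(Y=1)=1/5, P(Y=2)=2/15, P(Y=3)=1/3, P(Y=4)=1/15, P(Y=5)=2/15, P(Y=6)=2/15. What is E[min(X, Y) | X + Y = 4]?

P(X + Y = 4) = 8/35.
Summing min(X,Y)·P(x,y) over outcomes with X + Y = 4 gives 4/15.
E[min(X, Y) | X + Y = 4] = (4/15) / (8/35) = 7/6.

7/6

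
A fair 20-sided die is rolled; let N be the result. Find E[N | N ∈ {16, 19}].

P(N ∈ {16, 19}) = 1/10.
Σ over the event: 16·1/20 + 19·1/20 = 7/4.
E[N | N ∈ {16, 19}] = (7/4) / (1/10) = 35/2.

35/2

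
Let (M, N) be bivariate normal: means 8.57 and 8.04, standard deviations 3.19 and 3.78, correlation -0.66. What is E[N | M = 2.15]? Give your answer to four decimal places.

E[N | M=x] = μ_N + ρ(σ_N/σ_M)(x − μ_M) for jointly normal variables.
E[N | M=2.15] = 8.04 + (-0.66)·(3.78/3.19)·(2.15 − (8.57)) = 8.04 + (-0.78207)·(-6.42) = 13.0609.

13.0609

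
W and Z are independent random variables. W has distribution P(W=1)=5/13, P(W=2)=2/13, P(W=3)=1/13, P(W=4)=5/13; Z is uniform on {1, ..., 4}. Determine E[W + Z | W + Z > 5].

P(W + Z > 5) = 19/52.
Summing (W+Z)·P(x,y) over outcomes with W + Z > 5 gives 5/2.
E[W + Z | W + Z > 5] = (5/2) / (19/52) = 130/19.

130/19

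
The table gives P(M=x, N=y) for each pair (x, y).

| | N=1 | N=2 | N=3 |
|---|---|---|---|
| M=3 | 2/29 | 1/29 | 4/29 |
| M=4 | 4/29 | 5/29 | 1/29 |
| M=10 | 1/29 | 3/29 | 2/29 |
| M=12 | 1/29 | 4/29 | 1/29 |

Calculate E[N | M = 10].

13/6

P(M = 10) = 6/29.
Σ N·P over the event = 1·(1/29) + 2·(3/29) + 3·(2/29) = 13/29.
E[N | M = 10] = (13/29) / (6/29) = 13/6.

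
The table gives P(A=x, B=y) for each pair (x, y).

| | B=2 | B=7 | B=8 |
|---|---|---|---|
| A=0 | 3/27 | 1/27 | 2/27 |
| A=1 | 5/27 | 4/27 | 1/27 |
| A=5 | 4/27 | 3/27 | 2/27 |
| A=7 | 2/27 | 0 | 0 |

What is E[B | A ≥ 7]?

P(A ≥ 7) = 2/27.
Σ B·P over the event = 2·(2/27) = 4/27.
E[B | A ≥ 7] = (4/27) / (2/27) = 2.

2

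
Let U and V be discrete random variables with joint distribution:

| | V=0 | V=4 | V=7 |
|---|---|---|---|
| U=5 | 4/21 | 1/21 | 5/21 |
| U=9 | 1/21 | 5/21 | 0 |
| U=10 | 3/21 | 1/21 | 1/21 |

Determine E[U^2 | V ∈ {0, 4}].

337/5

P(V ∈ {0, 4}) = 5/7.
Σ U^2·P over the event = 25·(4/21) + 25·(1/21) + 81·(1/21) + 81·(5/21) + 100·(3/21) + 100·(1/21) = 337/7.
E[U^2 | V ∈ {0, 4}] = (337/7) / (5/7) = 337/5.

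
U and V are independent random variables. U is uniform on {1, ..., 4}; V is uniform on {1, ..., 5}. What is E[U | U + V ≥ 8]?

P(U + V ≥ 8) = 3/20.
Summing U·P(x,y) over outcomes with U + V ≥ 8 gives 11/20.
E[U | U + V ≥ 8] = (11/20) / (3/20) = 11/3.

11/3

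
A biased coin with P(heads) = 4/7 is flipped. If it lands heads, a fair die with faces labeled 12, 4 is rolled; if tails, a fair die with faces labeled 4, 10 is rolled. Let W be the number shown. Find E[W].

53/7

E[W | heads] = (12+4)/2 = 8.
E[W | tails] = (4+10)/2 = 7.
E[W] = (4/7)·(8) + (3/7)·(7) = 53/7.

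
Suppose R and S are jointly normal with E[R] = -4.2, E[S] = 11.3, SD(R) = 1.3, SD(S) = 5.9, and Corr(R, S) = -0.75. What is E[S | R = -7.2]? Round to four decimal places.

For a bivariate normal, E[S | R=x] = μ_S + ρ·(σ_S/σ_R)·(x − μ_R).
E[S | R=-7.2] = 11.3 + (-0.75)·(5.9/1.3)·(-7.2 − (-4.2)) = 11.3 + (-3.403846)·(-3) = 21.5115.

21.5115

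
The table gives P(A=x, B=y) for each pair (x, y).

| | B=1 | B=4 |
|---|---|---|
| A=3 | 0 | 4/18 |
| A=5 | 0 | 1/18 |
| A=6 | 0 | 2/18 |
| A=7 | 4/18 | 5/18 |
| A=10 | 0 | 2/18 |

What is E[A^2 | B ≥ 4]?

289/7

P(B ≥ 4) = 7/9.
Σ A^2·P over the event = 9·(4/18) + 25·(1/18) + 36·(2/18) + 49·(5/18) + 100·(2/18) = 289/9.
E[A^2 | B ≥ 4] = (289/9) / (7/9) = 289/7.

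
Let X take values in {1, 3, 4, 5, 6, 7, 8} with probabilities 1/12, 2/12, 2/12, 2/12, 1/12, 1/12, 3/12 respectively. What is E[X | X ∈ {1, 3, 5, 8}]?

41/8

P(X ∈ {1, 3, 5, 8}) = 2/3.
Σ over the event: 1·1/12 + 3·1/6 + 5·1/6 + 8·1/4 = 41/12.
E[X | X ∈ {1, 3, 5, 8}] = (41/12) / (2/3) = 41/8.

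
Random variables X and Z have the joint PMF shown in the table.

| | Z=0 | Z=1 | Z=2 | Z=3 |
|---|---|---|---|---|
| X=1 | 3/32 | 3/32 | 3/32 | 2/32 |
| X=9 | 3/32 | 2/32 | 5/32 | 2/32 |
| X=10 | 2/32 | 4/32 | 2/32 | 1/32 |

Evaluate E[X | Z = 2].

P(Z = 2) = 5/16.
Σ X·P over the event = 1·(3/32) + 9·(5/32) + 10·(2/32) = 17/8.
E[X | Z = 2] = (17/8) / (5/16) = 34/5.

34/5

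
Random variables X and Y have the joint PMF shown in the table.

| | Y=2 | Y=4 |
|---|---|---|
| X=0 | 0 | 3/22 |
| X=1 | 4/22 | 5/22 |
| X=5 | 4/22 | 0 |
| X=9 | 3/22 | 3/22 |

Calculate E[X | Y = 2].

P(Y = 2) = 1/2.
Σ X·P over the event = 1·(4/22) + 5·(4/22) + 9·(3/22) = 51/22.
E[X | Y = 2] = (51/22) / (1/2) = 51/11.

51/11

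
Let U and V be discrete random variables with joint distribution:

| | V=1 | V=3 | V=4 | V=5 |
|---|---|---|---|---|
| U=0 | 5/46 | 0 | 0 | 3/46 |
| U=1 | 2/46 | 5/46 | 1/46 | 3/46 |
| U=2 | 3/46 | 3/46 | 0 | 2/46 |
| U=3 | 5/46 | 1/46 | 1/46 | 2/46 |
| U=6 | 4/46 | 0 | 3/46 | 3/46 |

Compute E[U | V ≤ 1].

47/19

P(V ≤ 1) = 19/46.
Σ U·P over the event = 0·(5/46) + 1·(2/46) + 2·(3/46) + 3·(5/46) + 6·(4/46) = 47/46.
E[U | V ≤ 1] = (47/46) / (19/46) = 47/19.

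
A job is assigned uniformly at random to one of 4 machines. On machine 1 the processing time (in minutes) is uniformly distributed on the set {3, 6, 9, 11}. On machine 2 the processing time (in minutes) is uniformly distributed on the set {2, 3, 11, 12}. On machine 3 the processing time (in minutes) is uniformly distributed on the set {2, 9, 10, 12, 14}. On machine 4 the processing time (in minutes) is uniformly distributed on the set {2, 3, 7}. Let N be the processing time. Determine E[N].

E[N | machine 1] = (3+6+9+11)/4 = 29/4.
E[N | machine 2] = (2+3+11+12)/4 = 7.
E[N | machine 3] = (2+9+10+12+14)/5 = 47/5.
E[N | machine 4] = (2+3+7)/3 = 4.
E[N] = (1/4)·(29/4) + (1/4)·(7) + (1/4)·(47/5) + (1/4)·(4) = 553/80.

553/80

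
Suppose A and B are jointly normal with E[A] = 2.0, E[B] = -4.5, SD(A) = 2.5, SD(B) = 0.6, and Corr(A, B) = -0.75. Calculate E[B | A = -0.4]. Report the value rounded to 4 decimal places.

-4.0680

The regression of B on A has slope ρ·σ_B/σ_A and passes through (μ_A, μ_B).
E[B | A=-0.4] = -4.5 + (-0.75)·(0.6/2.5)·(-0.4 − (2.0)) = -4.5 + (-0.18)·(-2.4) = -4.0680.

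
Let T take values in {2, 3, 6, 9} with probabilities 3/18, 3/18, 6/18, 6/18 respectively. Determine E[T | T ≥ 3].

P(T ≥ 3) = 5/6.
Σ over the event: 3·1/6 + 6·1/3 + 9·1/3 = 11/2.
E[T | T ≥ 3] = (11/2) / (5/6) = 33/5.

33/5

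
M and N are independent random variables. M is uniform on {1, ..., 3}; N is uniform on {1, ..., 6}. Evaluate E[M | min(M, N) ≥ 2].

Outcomes with min(M, N) ≥ 2: (2,2), (2,3), (2,4), (2,5), (2,6), (3,2), (3,3), (3,4), (3,5), (3,6), each with probability 1/18.
E[M | min(M, N) ≥ 2] = (2 + 2 + 2 + 2 + 2 + 3 + 3 + 3 + 3 + 3) / 10 = 5/2.

5/2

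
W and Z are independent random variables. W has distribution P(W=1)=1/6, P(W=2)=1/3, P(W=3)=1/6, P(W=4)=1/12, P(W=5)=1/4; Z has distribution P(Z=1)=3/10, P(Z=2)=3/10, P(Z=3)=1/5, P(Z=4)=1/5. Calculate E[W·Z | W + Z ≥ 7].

404/29

P(W + Z ≥ 7) = 29/120.
Summing WZ·P(x,y) over outcomes with W + Z ≥ 7 gives 101/30.
E[W·Z | W + Z ≥ 7] = (101/30) / (29/120) = 404/29.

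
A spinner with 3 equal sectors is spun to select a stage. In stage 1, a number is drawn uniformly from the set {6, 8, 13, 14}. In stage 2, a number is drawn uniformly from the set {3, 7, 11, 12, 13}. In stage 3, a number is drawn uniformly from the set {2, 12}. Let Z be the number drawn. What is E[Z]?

529/60

E[Z | stage 1] = (6+8+13+14)/4 = 41/4.
E[Z | stage 2] = (3+7+11+12+13)/5 = 46/5.
E[Z | stage 3] = (2+12)/2 = 7.
E[Z] = (1/3)·(41/4) + (1/3)·(46/5) + (1/3)·(7) = 529/60.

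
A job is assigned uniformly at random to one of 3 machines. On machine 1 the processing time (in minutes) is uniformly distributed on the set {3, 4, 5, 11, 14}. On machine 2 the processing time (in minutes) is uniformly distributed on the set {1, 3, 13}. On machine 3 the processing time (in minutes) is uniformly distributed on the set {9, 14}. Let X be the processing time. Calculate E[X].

737/90

E[X | machine 1] = (3+4+5+11+14)/5 = 37/5.
E[X | machine 2] = (1+3+13)/3 = 17/3.
E[X | machine 3] = (9+14)/2 = 23/2.
E[X] = (1/3)·(37/5) + (1/3)·(17/3) + (1/3)·(23/2) = 737/90.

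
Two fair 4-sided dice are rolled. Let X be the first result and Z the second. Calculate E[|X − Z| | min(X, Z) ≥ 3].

1/2

P(min(X, Z) ≥ 3) = 1/4.
Summing |X−Z|·P(x,y) over outcomes with min(X, Z) ≥ 3 gives 1/8.
E[|X − Z| | min(X, Z) ≥ 3] = (1/8) / (1/4) = 1/2.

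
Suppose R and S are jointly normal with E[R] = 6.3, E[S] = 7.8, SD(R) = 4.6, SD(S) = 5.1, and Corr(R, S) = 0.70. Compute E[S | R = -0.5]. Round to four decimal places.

For a bivariate normal, E[S | R=x] = μ_S + ρ·(σ_S/σ_R)·(x − μ_R).
E[S | R=-0.5] = 7.8 + (0.70)·(5.1/4.6)·(-0.5 − (6.3)) = 7.8 + (0.77609)·(-6.8) = 2.5226.

2.5226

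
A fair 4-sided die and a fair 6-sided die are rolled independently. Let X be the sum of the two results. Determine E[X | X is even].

P(X is even) = 1/2.
Σ over the event: 2·1/24 + 4·1/8 + 6·1/6 + 8·1/8 + 10·1/24 = 3.
E[X | X is even] = (3) / (1/2) = 6.

6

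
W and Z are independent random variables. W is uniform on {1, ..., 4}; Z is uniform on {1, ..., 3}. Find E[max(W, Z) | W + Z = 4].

8/3

P(W + Z = 4) = 1/4.
Summing max(W,Z)·P(x,y) over outcomes with W + Z = 4 gives 2/3.
E[max(W, Z) | W + Z = 4] = (2/3) / (1/4) = 8/3.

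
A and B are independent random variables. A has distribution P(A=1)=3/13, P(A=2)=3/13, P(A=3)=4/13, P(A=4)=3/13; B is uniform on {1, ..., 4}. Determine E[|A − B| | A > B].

P(A > B) = 5/13.
Summing |A−B|·P(x,y) over outcomes with A > B gives 33/52.
E[|A − B| | A > B] = (33/52) / (5/13) = 33/20.

33/20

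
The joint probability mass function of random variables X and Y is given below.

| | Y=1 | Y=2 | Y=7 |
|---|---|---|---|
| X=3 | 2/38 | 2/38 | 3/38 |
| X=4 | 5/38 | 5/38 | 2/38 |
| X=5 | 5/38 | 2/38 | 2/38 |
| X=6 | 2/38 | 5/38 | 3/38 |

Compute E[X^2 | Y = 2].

164/7

P(Y = 2) = 7/19.
Σ X^2·P over the event = 9·(2/38) + 16·(5/38) + 25·(2/38) + 36·(5/38) = 164/19.
E[X^2 | Y = 2] = (164/19) / (7/19) = 164/7.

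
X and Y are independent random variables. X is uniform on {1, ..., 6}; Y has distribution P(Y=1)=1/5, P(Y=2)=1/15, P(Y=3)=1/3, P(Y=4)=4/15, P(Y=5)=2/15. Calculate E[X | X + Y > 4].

P(X + Y > 4) = 37/45.
Summing X·P(x,y) over outcomes with X + Y > 4 gives 289/90.
E[X | X + Y > 4] = (289/90) / (37/45) = 289/74.

289/74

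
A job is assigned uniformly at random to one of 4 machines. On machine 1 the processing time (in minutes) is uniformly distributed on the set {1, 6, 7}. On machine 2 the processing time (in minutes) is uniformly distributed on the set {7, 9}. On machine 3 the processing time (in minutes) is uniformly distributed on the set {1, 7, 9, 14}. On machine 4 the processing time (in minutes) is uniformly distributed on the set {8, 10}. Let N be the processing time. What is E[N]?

353/48

E[N | machine 1] = (1+6+7)/3 = 14/3.
E[N | machine 2] = (7+9)/2 = 8.
E[N | machine 3] = (1+7+9+14)/4 = 31/4.
E[N | machine 4] = (8+10)/2 = 9.
E[N] = (1/4)·(14/3) + (1/4)·(8) + (1/4)·(31/4) + (1/4)·(9) = 353/48.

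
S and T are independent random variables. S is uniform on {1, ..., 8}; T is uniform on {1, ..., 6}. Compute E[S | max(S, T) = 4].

22/7

Outcomes with max(S, T) = 4: (1,4), (2,4), (3,4), (4,1), (4,2), (4,3), (4,4), each with probability 1/48.
E[S | max(S, T) = 4] = (1 + 2 + 3 + 4 + 4 + 4 + 4) / 7 = 22/7.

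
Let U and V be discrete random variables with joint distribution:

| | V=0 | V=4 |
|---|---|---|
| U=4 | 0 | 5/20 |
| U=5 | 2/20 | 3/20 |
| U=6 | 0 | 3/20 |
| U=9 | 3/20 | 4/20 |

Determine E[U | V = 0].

37/5

P(V = 0) = 1/4.
Σ U·P over the event = 5·(2/20) + 9·(3/20) = 37/20.
E[U | V = 0] = (37/20) / (1/4) = 37/5.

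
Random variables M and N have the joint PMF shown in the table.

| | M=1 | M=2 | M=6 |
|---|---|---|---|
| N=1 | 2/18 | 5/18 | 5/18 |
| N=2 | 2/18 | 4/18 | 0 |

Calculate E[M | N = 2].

5/3

P(N = 2) = 1/3.
Σ M·P over the event = 1·(2/18) + 2·(4/18) = 5/9.
E[M | N = 2] = (5/9) / (1/3) = 5/3.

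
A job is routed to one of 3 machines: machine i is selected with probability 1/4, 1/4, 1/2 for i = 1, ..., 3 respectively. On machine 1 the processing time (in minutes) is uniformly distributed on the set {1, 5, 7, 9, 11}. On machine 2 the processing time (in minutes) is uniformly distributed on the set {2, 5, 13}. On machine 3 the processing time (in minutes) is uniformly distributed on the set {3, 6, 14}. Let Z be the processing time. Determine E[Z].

E[Z | machine 1] = (1+5+7+9+11)/5 = 33/5.
E[Z | machine 2] = (2+5+13)/3 = 20/3.
E[Z | machine 3] = (3+6+14)/3 = 23/3.
E[Z] = (1/4)·(33/5) + (1/4)·(20/3) + (1/2)·(23/3) = 143/20.

143/20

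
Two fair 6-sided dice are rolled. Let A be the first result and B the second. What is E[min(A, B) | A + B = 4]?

4/3

P(A + B = 4) = 1/12.
Summing min(A,B)·P(x,y) over outcomes with A + B = 4 gives 1/9.
E[min(A, B) | A + B = 4] = (1/9) / (1/12) = 4/3.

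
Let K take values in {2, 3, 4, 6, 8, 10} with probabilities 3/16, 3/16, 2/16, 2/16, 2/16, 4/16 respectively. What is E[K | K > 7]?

P(K > 7) = 3/8.
Σ over the event: 8·1/8 + 10·1/4 = 7/2.
E[K | K > 7] = (7/2) / (3/8) = 28/3.

28/3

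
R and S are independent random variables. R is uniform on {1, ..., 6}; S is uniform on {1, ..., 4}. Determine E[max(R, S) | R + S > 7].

16/3

Outcomes with R + S > 7: (4,4), (5,3), (5,4), (6,2), (6,3), (6,4), each with probability 1/24.
E[max(R, S) | R + S > 7] = (4 + 5 + 5 + 6 + 6 + 6) / 6 = 16/3.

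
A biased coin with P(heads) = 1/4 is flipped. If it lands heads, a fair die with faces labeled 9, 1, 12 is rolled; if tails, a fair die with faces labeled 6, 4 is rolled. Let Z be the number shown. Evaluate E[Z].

E[Z | heads] = (9+1+12)/3 = 22/3.
E[Z | tails] = (6+4)/2 = 5.
E[Z] = (1/4)·(22/3) + (3/4)·(5) = 67/12.

67/12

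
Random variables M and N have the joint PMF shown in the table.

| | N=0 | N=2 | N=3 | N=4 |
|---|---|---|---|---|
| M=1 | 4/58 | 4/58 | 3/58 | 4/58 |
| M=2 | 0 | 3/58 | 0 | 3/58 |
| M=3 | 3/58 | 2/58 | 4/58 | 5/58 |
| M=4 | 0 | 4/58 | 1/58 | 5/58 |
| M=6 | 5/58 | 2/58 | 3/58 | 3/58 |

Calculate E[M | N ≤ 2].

29/9

P(N ≤ 2) = 27/58.
Σ M·P over the event = 1·(4/58) + 1·(4/58) + 2·(3/58) + 3·(3/58) + 3·(2/58) + 4·(4/58) + 6·(5/58) + 6·(2/58) = 3/2.
E[M | N ≤ 2] = (3/2) / (27/58) = 29/9.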